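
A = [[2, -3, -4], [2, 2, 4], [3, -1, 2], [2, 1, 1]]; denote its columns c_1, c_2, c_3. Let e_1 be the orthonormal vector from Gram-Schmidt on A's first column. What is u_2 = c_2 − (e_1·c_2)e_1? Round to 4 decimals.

c_1 = (2, 2, 3, 2); ‖c_1‖ = 4.5826, so e_1 = (0.4364, 0.4364, 0.6547, 0.4364).
e_1·c_2 = 0.4364·(-3) + 0.4364·2 + 0.6547·(-1) + 0.4364·1 = -0.6547.
u_2 = c_2 + 0.6547·e_1 = (-2.7143, 2.2857, -0.5714, 1.2857).

u_2 = (-2.7143, 2.2857, -0.5714, 1.2857)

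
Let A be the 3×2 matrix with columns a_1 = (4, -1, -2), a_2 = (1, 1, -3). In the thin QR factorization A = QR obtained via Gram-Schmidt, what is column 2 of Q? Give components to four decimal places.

e_2 = (-0.2673, 0.5345, -0.8018)

e_1 = a_1/‖a_1‖ = (4, -1, -2)/4.5826 = (0.8729, -0.2182, -0.4364).
r_{12} = e_1·a_2 = 1.9640.
u_2 = a_2 − 1.9640·e_1 = (-0.7143, 1.4286, -2.1429).
‖u_2‖ = 2.6726, so e_2 = (-0.2673, 0.5345, -0.8018).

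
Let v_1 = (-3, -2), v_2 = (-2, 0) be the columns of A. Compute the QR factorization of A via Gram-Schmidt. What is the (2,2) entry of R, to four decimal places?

v_1 = (-3, -2); ‖v_1‖ = 3.6056, so q_1 = (-0.8321, -0.5547).
q_1·v_2 = (-0.8321)·(-2) + (-0.5547)·0 = 1.6641.
u_2 = v_2 − 1.6641·q_1 = (-0.6154, 0.9231).
r_{22} = ‖u_2‖ = 1.1094.

r_{22} = 1.1094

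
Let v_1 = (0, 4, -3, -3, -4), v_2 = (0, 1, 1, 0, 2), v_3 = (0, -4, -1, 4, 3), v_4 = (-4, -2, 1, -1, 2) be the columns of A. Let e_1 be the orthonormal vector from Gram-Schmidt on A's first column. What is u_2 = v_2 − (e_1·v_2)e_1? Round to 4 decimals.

v_1 = (0, 4, -3, -3, -4); ‖v_1‖ = 7.0711, so e_1 = (0.0000, 0.5657, -0.4243, -0.4243, -0.5657).
e_1·v_2 = 0.0000·0 + 0.5657·1 + (-0.4243)·1 + (-0.4243)·0 + (-0.5657)·2 = -0.9899.
u_2 = v_2 + 0.9899·e_1 = (0.0000, 1.5600, 0.5800, -0.4200, 1.4400).

u_2 = (0.0000, 1.5600, 0.5800, -0.4200, 1.4400)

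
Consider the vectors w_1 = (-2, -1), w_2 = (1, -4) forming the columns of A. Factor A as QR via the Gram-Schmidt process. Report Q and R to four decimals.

w_1 = (-2, -1); ‖w_1‖ = 2.2361, so e_1 = (-0.8944, -0.4472).
e_1·w_2 = (-0.8944)·1 + (-0.4472)·(-4) = 0.8944.
u_2 = w_2 − 0.8944·e_1 = (1.8000, -3.6000).
‖u_2‖ = 4.0249, so e_2 = (0.4472, -0.8944).

Q = [[-0.8944, 0.4472], [-0.4472, -0.8944]], R = [[2.2361, 0.8944], [0.0000, 4.0249]]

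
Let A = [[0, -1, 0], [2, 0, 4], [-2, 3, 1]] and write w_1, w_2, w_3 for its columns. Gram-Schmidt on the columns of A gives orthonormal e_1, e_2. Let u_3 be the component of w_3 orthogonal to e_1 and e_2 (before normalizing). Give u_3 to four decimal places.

u_3 = (1.3636, 0.4545, 0.4545)

w_1 = (0, 2, -2); ‖w_1‖ = 2.8284, so e_1 = (0.0000, 0.7071, -0.7071).
e_1·w_2 = 0.0000·(-1) + 0.7071·0 + (-0.7071)·3 = -2.1213.
u_2 = w_2 + 2.1213·e_1 = (-1.0000, 1.5000, 1.5000).
‖u_2‖ = 2.3452, so e_2 = (-0.4264, 0.6396, 0.6396).
e_1·w_3 = 0.0000·0 + 0.7071·4 + (-0.7071)·1 = 2.1213; e_2·w_3 = (-0.4264)·0 + 0.6396·4 + 0.6396·1 = 3.1980.
u_3 = w_3 − 2.1213·e_1 − 3.1980·e_2 = (1.3636, 0.4545, 0.4545).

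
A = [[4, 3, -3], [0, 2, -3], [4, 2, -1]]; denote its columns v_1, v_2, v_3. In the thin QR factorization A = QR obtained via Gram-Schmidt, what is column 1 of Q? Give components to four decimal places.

q_1 = (0.7071, 0.0000, 0.7071)

v_1 = (4, 0, 4); ‖v_1‖ = 5.6569, so q_1 = (0.7071, 0.0000, 0.7071).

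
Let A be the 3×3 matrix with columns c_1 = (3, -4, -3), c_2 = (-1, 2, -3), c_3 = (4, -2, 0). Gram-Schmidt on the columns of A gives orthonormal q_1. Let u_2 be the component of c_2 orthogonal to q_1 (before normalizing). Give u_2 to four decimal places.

q_1 = c_1/‖c_1‖ = (3, -4, -3)/5.8310 = (0.5145, -0.6860, -0.5145).
r_{12} = q_1·c_2 = -0.3430.
u_2 = c_2 + 0.3430·q_1 = (-0.8235, 1.7647, -3.1765).

u_2 = (-0.8235, 1.7647, -3.1765)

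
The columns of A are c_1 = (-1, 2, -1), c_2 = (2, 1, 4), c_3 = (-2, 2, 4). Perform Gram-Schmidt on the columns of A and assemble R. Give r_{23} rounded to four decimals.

r_{23} = 3.5811

c_1 = (-1, 2, -1); ‖c_1‖ = 2.4495, so e_1 = (-0.4082, 0.8165, -0.4082).
e_1·c_2 = (-0.4082)·2 + 0.8165·1 + (-0.4082)·4 = -1.6330.
u_2 = c_2 + 1.6330·e_1 = (1.3333, 2.3333, 3.3333).
‖u_2‖ = 4.2817, so e_2 = (0.3114, 0.5449, 0.7785).
r_{23} = e_2·c_3 = 3.5811.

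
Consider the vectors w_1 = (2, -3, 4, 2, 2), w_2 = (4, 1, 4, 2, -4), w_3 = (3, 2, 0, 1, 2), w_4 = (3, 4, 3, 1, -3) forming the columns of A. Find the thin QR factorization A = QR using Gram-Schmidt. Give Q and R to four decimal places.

e_1 = w_1/‖w_1‖ = (2, -3, 4, 2, 2)/6.0828 = (0.3288, -0.4932, 0.6576, 0.3288, 0.3288).
r_{12} = e_1·w_2 = 2.7948.
u_2 = w_2 − 2.7948·e_1 = (3.0811, 2.3784, 2.1622, 1.0811, -4.9189).
‖u_2‖ = 6.7223, so e_2 = (0.4583, 0.3538, 0.3216, 0.1608, -0.7317).
r_{13} = e_1·w_3 = 0.9864; r_{23} = e_2·w_3 = 0.7800.
u_3 = w_3 − 0.9864·e_1 − 0.7800·e_2 = (2.3182, 2.2105, -0.8995, 0.5502, 2.2464).
‖u_3‖ = 4.0520, so e_3 = (0.5721, 0.5455, -0.2220, 0.1358, 0.5544).
r_{14} = e_1·w_4 = 0.3288; r_{24} = e_2·w_4 = 6.1112; r_{34} = e_3·w_4 = 1.7051.
u_4 = w_4 − 0.3288·e_1 − 6.1112·e_2 − 1.7051·e_3 = (-0.8846, 1.0698, 1.1967, -0.3225, 0.4183).
‖u_4‖ = 1.9074, so e_4 = (-0.4638, 0.5609, 0.6274, -0.1691, 0.2193).

Q = [[0.3288, 0.4583, 0.5721, -0.4638], [-0.4932, 0.3538, 0.5455, 0.5609], [0.6576, 0.3216, -0.2220, 0.6274], [0.3288, 0.1608, 0.1358, -0.1691], [0.3288, -0.7317, 0.5544, 0.2193]], R = [[6.0828, 2.7948, 0.9864, 0.3288], [0.0000, 6.7223, 0.7800, 6.1112], [0.0000, 0.0000, 4.0520, 1.7051], [0.0000, 0.0000, 0.0000, 1.9074]]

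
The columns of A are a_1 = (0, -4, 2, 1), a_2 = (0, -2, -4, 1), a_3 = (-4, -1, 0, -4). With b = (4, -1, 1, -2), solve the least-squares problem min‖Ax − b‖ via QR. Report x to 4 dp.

x = (0.2010, -0.2215, -0.2255)

a_1 = (0, -4, 2, 1); ‖a_1‖ = 4.5826, so q_1 = (0.0000, -0.8729, 0.4364, 0.2182).
q_1·a_2 = 0.0000·0 + (-0.8729)·(-2) + 0.4364·(-4) + 0.2182·1 = 0.2182.
u_2 = a_2 − 0.2182·q_1 = (0.0000, -1.8095, -4.0952, 0.9524).
‖u_2‖ = 4.5774, so q_2 = (0.0000, -0.3953, -0.8947, 0.2081).
q_1·a_3 = 0.0000·(-4) + (-0.8729)·(-1) + 0.4364·0 + 0.2182·(-4) = 0.0000; q_2·a_3 = 0.0000·(-4) + (-0.3953)·(-1) + (-0.8947)·0 + 0.2081·(-4) = -0.4369.
u_3 = a_3 + 0.0000·q_1 + 0.4369·q_2 = (-4.0000, -1.1727, -0.3909, -3.9091).
‖u_3‖ = 5.7279, so q_3 = (-0.6983, -0.2047, -0.0682, -0.6825).
Qᵀb = (0.8729, -0.9155, -1.2919).
Back-substitute: x_3 = -1.2919/5.7279 = -0.2255.
x_2 = (-0.9155 + 0.4369·(-0.2255))/4.5774 = -0.2215.
x_1 = (0.8729 − 0.2182·(-0.2215) + 0.0000·(-0.2255))/4.5826 = 0.2010.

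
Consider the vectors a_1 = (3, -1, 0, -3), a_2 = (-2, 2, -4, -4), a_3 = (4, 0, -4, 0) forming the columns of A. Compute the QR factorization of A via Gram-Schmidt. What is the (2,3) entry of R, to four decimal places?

e_1 = a_1/‖a_1‖ = (3, -1, 0, -3)/4.3589 = (0.6882, -0.2294, 0.0000, -0.6882).
r_{12} = e_1·a_2 = 0.9177.
u_2 = a_2 − 0.9177·e_1 = (-2.6316, 2.2105, -4.0000, -3.3684).
‖u_2‖ = 6.2576, so e_2 = (-0.4205, 0.3533, -0.6392, -0.5383).
r_{23} = e_2·a_3 = 0.8747.

r_{23} = 0.8747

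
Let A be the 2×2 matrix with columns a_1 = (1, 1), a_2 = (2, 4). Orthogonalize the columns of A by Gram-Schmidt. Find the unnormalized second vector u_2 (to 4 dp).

u_2 = (-1.0000, 1.0000)

a_1 = (1, 1); ‖a_1‖ = 1.4142, so e_1 = (0.7071, 0.7071).
e_1·a_2 = 0.7071·2 + 0.7071·4 = 4.2426.
u_2 = a_2 − 4.2426·e_1 = (-1.0000, 1.0000).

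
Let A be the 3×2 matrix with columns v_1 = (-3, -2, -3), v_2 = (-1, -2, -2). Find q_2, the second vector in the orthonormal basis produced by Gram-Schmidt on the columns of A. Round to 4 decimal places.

q_1 = v_1/‖v_1‖ = (-3, -2, -3)/4.6904 = (-0.6396, -0.4264, -0.6396).
r_{12} = q_1·v_2 = 2.7716.
u_2 = v_2 − 2.7716·q_1 = (0.7727, -0.8182, -0.2273).
‖u_2‖ = 1.1481, so q_2 = (0.6730, -0.7126, -0.1980).

q_2 = (0.6730, -0.7126, -0.1980)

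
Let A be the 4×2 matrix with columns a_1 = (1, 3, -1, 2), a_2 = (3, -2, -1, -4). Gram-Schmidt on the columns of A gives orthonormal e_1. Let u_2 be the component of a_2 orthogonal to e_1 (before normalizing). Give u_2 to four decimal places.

a_1 = (1, 3, -1, 2); ‖a_1‖ = 3.8730, so e_1 = (0.2582, 0.7746, -0.2582, 0.5164).
e_1·a_2 = 0.2582·3 + 0.7746·(-2) + (-0.2582)·(-1) + 0.5164·(-4) = -2.5820.
u_2 = a_2 + 2.5820·e_1 = (3.6667, 0.0000, -1.6667, -2.6667).

u_2 = (3.6667, 0.0000, -1.6667, -2.6667)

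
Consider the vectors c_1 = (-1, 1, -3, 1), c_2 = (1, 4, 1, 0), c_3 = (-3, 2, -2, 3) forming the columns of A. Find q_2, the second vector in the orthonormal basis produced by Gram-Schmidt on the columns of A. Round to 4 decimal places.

c_1 = (-1, 1, -3, 1); ‖c_1‖ = 3.4641, so q_1 = (-0.2887, 0.2887, -0.8660, 0.2887).
q_1·c_2 = (-0.2887)·1 + 0.2887·4 + (-0.8660)·1 + 0.2887·0 = 0.0000.
u_2 = c_2 − 0.0000·q_1 = (1.0000, 4.0000, 1.0000, 0.0000).
‖u_2‖ = 4.2426, so q_2 = (0.2357, 0.9428, 0.2357, 0.0000).

q_2 = (0.2357, 0.9428, 0.2357, 0.0000)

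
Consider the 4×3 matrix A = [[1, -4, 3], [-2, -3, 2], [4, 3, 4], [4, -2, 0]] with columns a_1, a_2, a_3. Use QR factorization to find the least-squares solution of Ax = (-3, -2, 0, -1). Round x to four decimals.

a_1 = (1, -2, 4, 4); ‖a_1‖ = 6.0828, so q_1 = (0.1644, -0.3288, 0.6576, 0.6576).
q_1·a_2 = 0.1644·(-4) + (-0.3288)·(-3) + 0.6576·3 + 0.6576·(-2) = 0.9864.
u_2 = a_2 − 0.9864·q_1 = (-4.1622, -2.6757, 2.3514, -2.6486).
‖u_2‖ = 6.0850, so q_2 = (-0.6840, -0.4397, 0.3864, -0.4353).
q_1·a_3 = 0.1644·3 + (-0.3288)·2 + 0.6576·4 + 0.6576·0 = 2.4660; q_2·a_3 = (-0.6840)·3 + (-0.4397)·2 + 0.3864·4 + (-0.4353)·0 = -1.3858.
u_3 = a_3 − 2.4660·q_1 + 1.3858·q_2 = (1.6467, 2.2015, 2.9139, -2.2248).
‖u_3‖ = 4.5824, so q_3 = (0.3594, 0.4804, 0.6359, -0.4855).
Qᵀb = (-0.4932, 3.3667, -1.5534).
Back-substitute: x_3 = -1.5534/4.5824 = -0.3390.
x_2 = (3.3667 + 1.3858·(-0.3390))/6.0850 = 0.4761.
x_1 = (-0.4932 − 0.9864·0.4761 − 2.4660·(-0.3390))/6.0828 = -0.0209.

x = (-0.0209, 0.4761, -0.3390)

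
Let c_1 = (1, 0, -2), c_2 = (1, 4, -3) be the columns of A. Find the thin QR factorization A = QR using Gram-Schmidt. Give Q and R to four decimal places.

e_1 = c_1/‖c_1‖ = (1, 0, -2)/2.2361 = (0.4472, 0.0000, -0.8944).
r_{12} = e_1·c_2 = 3.1305.
u_2 = c_2 − 3.1305·e_1 = (-0.4000, 4.0000, -0.2000).
‖u_2‖ = 4.0249, so e_2 = (-0.0994, 0.9938, -0.0497).

Q = [[0.4472, -0.0994], [0.0000, 0.9938], [-0.8944, -0.0497]], R = [[2.2361, 3.1305], [0.0000, 4.0249]]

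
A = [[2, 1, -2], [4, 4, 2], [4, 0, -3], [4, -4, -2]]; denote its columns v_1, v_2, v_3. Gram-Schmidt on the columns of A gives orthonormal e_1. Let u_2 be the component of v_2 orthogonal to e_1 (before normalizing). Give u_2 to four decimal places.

u_2 = (0.9231, 3.8462, -0.1538, -4.1538)

e_1 = v_1/‖v_1‖ = (2, 4, 4, 4)/7.2111 = (0.2774, 0.5547, 0.5547, 0.5547).
r_{12} = e_1·v_2 = 0.2774.
u_2 = v_2 − 0.2774·e_1 = (0.9231, 3.8462, -0.1538, -4.1538).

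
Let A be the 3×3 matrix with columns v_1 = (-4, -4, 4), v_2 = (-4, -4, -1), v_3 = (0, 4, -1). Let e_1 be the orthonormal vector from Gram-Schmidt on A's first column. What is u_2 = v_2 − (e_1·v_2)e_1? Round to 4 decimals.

u_2 = (-1.6667, -1.6667, -3.3333)

v_1 = (-4, -4, 4); ‖v_1‖ = 6.9282, so e_1 = (-0.5774, -0.5774, 0.5774).
e_1·v_2 = (-0.5774)·(-4) + (-0.5774)·(-4) + 0.5774·(-1) = 4.0415.
u_2 = v_2 − 4.0415·e_1 = (-1.6667, -1.6667, -3.3333).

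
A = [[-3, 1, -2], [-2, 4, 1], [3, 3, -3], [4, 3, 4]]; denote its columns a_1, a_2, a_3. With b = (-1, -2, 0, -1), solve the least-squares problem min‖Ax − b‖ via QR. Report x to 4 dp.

x = (0.2241, -0.3853, -0.1513)

a_1 = (-3, -2, 3, 4); ‖a_1‖ = 6.1644, so e_1 = (-0.4867, -0.3244, 0.4867, 0.6489).
e_1·a_2 = (-0.4867)·1 + (-0.3244)·4 + 0.4867·3 + 0.6489·3 = 1.6222.
u_2 = a_2 − 1.6222·e_1 = (1.7895, 4.5263, 2.2105, 1.9474).
‖u_2‖ = 5.6893, so e_2 = (0.3145, 0.7956, 0.3885, 0.3423).
e_1·a_3 = (-0.4867)·(-2) + (-0.3244)·1 + 0.4867·(-3) + 0.6489·4 = 1.7844; e_2·a_3 = 0.3145·(-2) + 0.7956·1 + 0.3885·(-3) + 0.3423·4 = 0.3700.
u_3 = a_3 − 1.7844·e_1 − 0.3700·e_2 = (-1.2480, 1.2846, -4.0122, 2.7154).
‖u_3‖ = 5.1652, so e_3 = (-0.2416, 0.2487, -0.7768, 0.5257).
Qᵀb = (0.4867, -2.2480, -0.7815).
Back-substitute: x_3 = -0.7815/5.1652 = -0.1513.
x_2 = (-2.2480 − 0.3700·(-0.1513))/5.6893 = -0.3853.
x_1 = (0.4867 − 1.6222·(-0.3853) − 1.7844·(-0.1513))/6.1644 = 0.2241.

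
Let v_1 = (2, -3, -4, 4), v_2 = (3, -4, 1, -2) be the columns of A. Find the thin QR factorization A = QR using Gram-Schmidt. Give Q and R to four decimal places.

v_1 = (2, -3, -4, 4); ‖v_1‖ = 6.7082, so e_1 = (0.2981, -0.4472, -0.5963, 0.5963).
e_1·v_2 = 0.2981·3 + (-0.4472)·(-4) + (-0.5963)·1 + 0.5963·(-2) = 0.8944.
u_2 = v_2 − 0.8944·e_1 = (2.7333, -3.6000, 1.5333, -2.5333).
‖u_2‖ = 5.4037, so e_2 = (0.5058, -0.6662, 0.2838, -0.4688).

Q = [[0.2981, 0.5058], [-0.4472, -0.6662], [-0.5963, 0.2838], [0.5963, -0.4688]], R = [[6.7082, 0.8944], [0.0000, 5.4037]]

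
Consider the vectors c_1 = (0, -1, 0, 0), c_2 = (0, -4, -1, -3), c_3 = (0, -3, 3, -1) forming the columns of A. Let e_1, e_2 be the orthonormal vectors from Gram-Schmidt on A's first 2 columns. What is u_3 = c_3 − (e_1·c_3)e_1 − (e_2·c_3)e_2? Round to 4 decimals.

u_3 = (0.0000, 0.0000, 3.0000, -1.0000)

c_1 = (0, -1, 0, 0); ‖c_1‖ = 1.0000, so e_1 = (0.0000, -1.0000, 0.0000, 0.0000).
e_1·c_2 = 0.0000·0 + (-1.0000)·(-4) + 0.0000·(-1) + 0.0000·(-3) = 4.0000.
u_2 = c_2 − 4.0000·e_1 = (0.0000, 0.0000, -1.0000, -3.0000).
‖u_2‖ = 3.1623, so e_2 = (0.0000, 0.0000, -0.3162, -0.9487).
e_1·c_3 = 0.0000·0 + (-1.0000)·(-3) + 0.0000·3 + 0.0000·(-1) = 3.0000; e_2·c_3 = 0.0000·0 + 0.0000·(-3) + (-0.3162)·3 + (-0.9487)·(-1) = 0.0000.
u_3 = c_3 − 3.0000·e_1 + 0.0000·e_2 = (0.0000, 0.0000, 3.0000, -1.0000).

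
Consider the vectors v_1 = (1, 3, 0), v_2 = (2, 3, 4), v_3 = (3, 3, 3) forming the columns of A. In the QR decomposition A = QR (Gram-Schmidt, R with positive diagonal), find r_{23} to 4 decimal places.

r_{23} = 3.3569

q_1 = v_1/‖v_1‖ = (1, 3, 0)/3.1623 = (0.3162, 0.9487, 0.0000).
r_{12} = q_1·v_2 = 3.4785.
u_2 = v_2 − 3.4785·q_1 = (0.9000, -0.3000, 4.0000).
‖u_2‖ = 4.1110, so q_2 = (0.2189, -0.0730, 0.9730).
r_{23} = q_2·v_3 = 3.3569.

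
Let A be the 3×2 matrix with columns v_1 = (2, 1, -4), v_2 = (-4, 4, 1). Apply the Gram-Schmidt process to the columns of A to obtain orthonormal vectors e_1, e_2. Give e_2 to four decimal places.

v_1 = (2, 1, -4); ‖v_1‖ = 4.5826, so e_1 = (0.4364, 0.2182, -0.8729).
e_1·v_2 = 0.4364·(-4) + 0.2182·4 + (-0.8729)·1 = -1.7457.
u_2 = v_2 + 1.7457·e_1 = (-3.2381, 4.3810, -0.5238).
‖u_2‖ = 5.4729, so e_2 = (-0.5917, 0.8005, -0.0957).

e_2 = (-0.5917, 0.8005, -0.0957)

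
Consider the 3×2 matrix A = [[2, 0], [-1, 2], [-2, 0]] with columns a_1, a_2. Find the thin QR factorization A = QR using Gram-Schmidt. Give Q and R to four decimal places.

a_1 = (2, -1, -2); ‖a_1‖ = 3.0000, so q_1 = (0.6667, -0.3333, -0.6667).
q_1·a_2 = 0.6667·0 + (-0.3333)·2 + (-0.6667)·0 = -0.6667.
u_2 = a_2 + 0.6667·q_1 = (0.4444, 1.7778, -0.4444).
‖u_2‖ = 1.8856, so q_2 = (0.2357, 0.9428, -0.2357).

Q = [[0.6667, 0.2357], [-0.3333, 0.9428], [-0.6667, -0.2357]], R = [[3.0000, -0.6667], [0.0000, 1.8856]]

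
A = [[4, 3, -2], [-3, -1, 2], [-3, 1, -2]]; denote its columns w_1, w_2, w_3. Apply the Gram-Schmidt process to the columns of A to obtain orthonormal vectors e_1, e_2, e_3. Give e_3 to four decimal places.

w_1 = (4, -3, -3); ‖w_1‖ = 5.8310, so e_1 = (0.6860, -0.5145, -0.5145).
e_1·w_2 = 0.6860·3 + (-0.5145)·(-1) + (-0.5145)·1 = 2.0580.
u_2 = w_2 − 2.0580·e_1 = (1.5882, 0.0588, 2.0588).
‖u_2‖ = 2.6009, so e_2 = (0.6106, 0.0226, 0.7916).
e_1·w_3 = 0.6860·(-2) + (-0.5145)·2 + (-0.5145)·(-2) = -1.3720; e_2·w_3 = 0.6106·(-2) + 0.0226·2 + 0.7916·(-2) = -2.7592.
u_3 = w_3 + 1.3720·e_1 + 2.7592·e_2 = (0.6261, 1.3565, -0.5217).
‖u_3‖ = 1.5825, so e_3 = (0.3956, 0.8572, -0.3297).

e_3 = (0.3956, 0.8572, -0.3297)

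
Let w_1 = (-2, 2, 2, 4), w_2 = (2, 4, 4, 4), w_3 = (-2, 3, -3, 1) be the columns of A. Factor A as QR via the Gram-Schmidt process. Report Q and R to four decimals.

w_1 = (-2, 2, 2, 4); ‖w_1‖ = 5.2915, so q_1 = (-0.3780, 0.3780, 0.3780, 0.7559).
q_1·w_2 = (-0.3780)·2 + 0.3780·4 + 0.3780·4 + 0.7559·4 = 5.2915.
u_2 = w_2 − 5.2915·q_1 = (4.0000, 2.0000, 2.0000, 0.0000).
‖u_2‖ = 4.8990, so q_2 = (0.8165, 0.4082, 0.4082, 0.0000).
q_1·w_3 = (-0.3780)·(-2) + 0.3780·3 + 0.3780·(-3) + 0.7559·1 = 1.5119; q_2·w_3 = 0.8165·(-2) + 0.4082·3 + 0.4082·(-3) + 0.0000·1 = -1.6330.
u_3 = w_3 − 1.5119·q_1 + 1.6330·q_2 = (-0.0952, 3.0952, -2.9048, -0.1429).
‖u_3‖ = 4.2482, so q_3 = (-0.0224, 0.7286, -0.6838, -0.0336).

Q = [[-0.3780, 0.8165, -0.0224], [0.3780, 0.4082, 0.7286], [0.3780, 0.4082, -0.6838], [0.7559, 0.0000, -0.0336]], R = [[5.2915, 5.2915, 1.5119], [0.0000, 4.8990, -1.6330], [0.0000, 0.0000, 4.2482]]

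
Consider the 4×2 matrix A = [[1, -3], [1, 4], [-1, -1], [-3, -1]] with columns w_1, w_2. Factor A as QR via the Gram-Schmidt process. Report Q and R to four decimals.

Q = [[0.2887, -0.6845], [0.2887, 0.7179], [-0.2887, -0.1169], [-0.8660, 0.0501]], R = [[3.4641, 1.4434], [0.0000, 4.9917]]

w_1 = (1, 1, -1, -3); ‖w_1‖ = 3.4641, so e_1 = (0.2887, 0.2887, -0.2887, -0.8660).
e_1·w_2 = 0.2887·(-3) + 0.2887·4 + (-0.2887)·(-1) + (-0.8660)·(-1) = 1.4434.
u_2 = w_2 − 1.4434·e_1 = (-3.4167, 3.5833, -0.5833, 0.2500).
‖u_2‖ = 4.9917, so e_2 = (-0.6845, 0.7179, -0.1169, 0.0501).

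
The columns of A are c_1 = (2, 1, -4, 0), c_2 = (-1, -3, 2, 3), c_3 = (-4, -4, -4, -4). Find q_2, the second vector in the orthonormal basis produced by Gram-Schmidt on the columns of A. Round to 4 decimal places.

q_2 = (0.0616, -0.6157, -0.1231, 0.7758)

q_1 = c_1/‖c_1‖ = (2, 1, -4, 0)/4.5826 = (0.4364, 0.2182, -0.8729, 0.0000).
r_{12} = q_1·c_2 = -2.8368.
u_2 = c_2 + 2.8368·q_1 = (0.2381, -2.3810, -0.4762, 3.0000).
‖u_2‖ = 3.8668, so q_2 = (0.0616, -0.6157, -0.1231, 0.7758).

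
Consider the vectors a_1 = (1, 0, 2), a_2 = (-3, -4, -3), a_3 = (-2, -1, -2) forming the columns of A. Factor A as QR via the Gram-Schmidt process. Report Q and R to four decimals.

a_1 = (1, 0, 2); ‖a_1‖ = 2.2361, so e_1 = (0.4472, 0.0000, 0.8944).
e_1·a_2 = 0.4472·(-3) + 0.0000·(-4) + 0.8944·(-3) = -4.0249.
u_2 = a_2 + 4.0249·e_1 = (-1.2000, -4.0000, 0.6000).
‖u_2‖ = 4.2190, so e_2 = (-0.2844, -0.9481, 0.1422).
e_1·a_3 = 0.4472·(-2) + 0.0000·(-1) + 0.8944·(-2) = -2.6833; e_2·a_3 = (-0.2844)·(-2) + (-0.9481)·(-1) + 0.1422·(-2) = 1.2325.
u_3 = a_3 + 2.6833·e_1 − 1.2325·e_2 = (-0.4494, 0.1685, 0.2247).
‖u_3‖ = 0.5300, so e_3 = (-0.8480, 0.3180, 0.4240).

Q = [[0.4472, -0.2844, -0.8480], [0.0000, -0.9481, 0.3180], [0.8944, 0.1422, 0.4240]], R = [[2.2361, -4.0249, -2.6833], [0.0000, 4.2190, 1.2325], [0.0000, 0.0000, 0.5300]]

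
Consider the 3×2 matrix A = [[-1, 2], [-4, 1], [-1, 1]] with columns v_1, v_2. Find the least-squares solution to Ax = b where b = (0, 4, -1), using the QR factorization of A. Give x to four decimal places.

x = (-1.1695, -0.8644)

v_1 = (-1, -4, -1); ‖v_1‖ = 4.2426, so e_1 = (-0.2357, -0.9428, -0.2357).
e_1·v_2 = (-0.2357)·2 + (-0.9428)·1 + (-0.2357)·1 = -1.6499.
u_2 = v_2 + 1.6499·e_1 = (1.6111, -0.5556, 0.6111).
‖u_2‖ = 1.8105, so e_2 = (0.8899, -0.3069, 0.3375).
Qᵀb = (-3.5355, -1.5650).
Back-substitute: x_2 = -1.5650/1.8105 = -0.8644.
x_1 = (-3.5355 + 1.6499·(-0.8644))/4.2426 = -1.1695.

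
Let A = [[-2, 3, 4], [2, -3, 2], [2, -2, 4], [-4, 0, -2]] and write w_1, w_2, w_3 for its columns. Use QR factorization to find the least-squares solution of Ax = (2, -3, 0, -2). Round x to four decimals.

e_1 = w_1/‖w_1‖ = (-2, 2, 2, -4)/5.2915 = (-0.3780, 0.3780, 0.3780, -0.7559).
r_{12} = e_1·w_2 = -3.0237.
u_2 = w_2 + 3.0237·e_1 = (1.8571, -1.8571, -0.8571, -2.2857).
‖u_2‖ = 3.5857, so e_2 = (0.5179, -0.5179, -0.2390, -0.6375).
r_{13} = e_1·w_3 = 2.2678; r_{23} = e_2·w_3 = 1.3546.
u_3 = w_3 − 2.2678·e_1 − 1.3546·e_2 = (4.1556, 1.8444, 3.4667, 0.5778).
‖u_3‖ = 5.7465, so e_3 = (0.7231, 0.3210, 0.6033, 0.1005).
Qᵀb = (-0.3780, 3.8646, 0.2823).
Back-substitute: x_3 = 0.2823/5.7465 = 0.0491.
x_2 = (3.8646 − 1.3546·0.0491)/3.5857 = 1.0592.
x_1 = (-0.3780 + 3.0237·1.0592 − 2.2678·0.0491)/5.2915 = 0.5128.

x = (0.5128, 1.0592, 0.0491)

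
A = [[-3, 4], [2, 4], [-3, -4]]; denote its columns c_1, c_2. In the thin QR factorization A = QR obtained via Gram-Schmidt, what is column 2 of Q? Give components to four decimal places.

q_2 = (0.7581, 0.4874, -0.4332)

q_1 = c_1/‖c_1‖ = (-3, 2, -3)/4.6904 = (-0.6396, 0.4264, -0.6396).
r_{12} = q_1·c_2 = 1.7056.
u_2 = c_2 − 1.7056·q_1 = (5.0909, 3.2727, -2.9091).
‖u_2‖ = 6.7150, so q_2 = (0.7581, 0.4874, -0.4332).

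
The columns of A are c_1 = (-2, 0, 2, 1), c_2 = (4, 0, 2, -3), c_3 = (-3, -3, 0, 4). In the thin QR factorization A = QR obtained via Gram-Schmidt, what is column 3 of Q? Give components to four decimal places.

c_1 = (-2, 0, 2, 1); ‖c_1‖ = 3.0000, so q_1 = (-0.6667, 0.0000, 0.6667, 0.3333).
q_1·c_2 = (-0.6667)·4 + 0.0000·0 + 0.6667·2 + 0.3333·(-3) = -2.3333.
u_2 = c_2 + 2.3333·q_1 = (2.4444, 0.0000, 3.5556, -2.2222).
‖u_2‖ = 4.8534, so q_2 = (0.5037, 0.0000, 0.7326, -0.4579).
q_1·c_3 = (-0.6667)·(-3) + 0.0000·(-3) + 0.6667·0 + 0.3333·4 = 3.3333; q_2·c_3 = 0.5037·(-3) + 0.0000·(-3) + 0.7326·0 + (-0.4579)·4 = -3.3424.
u_3 = c_3 − 3.3333·q_1 + 3.3424·q_2 = (0.9057, -3.0000, 0.2264, 1.3585).
‖u_3‖ = 3.4230, so q_3 = (0.2646, -0.8764, 0.0661, 0.3969).

q_3 = (0.2646, -0.8764, 0.0661, 0.3969)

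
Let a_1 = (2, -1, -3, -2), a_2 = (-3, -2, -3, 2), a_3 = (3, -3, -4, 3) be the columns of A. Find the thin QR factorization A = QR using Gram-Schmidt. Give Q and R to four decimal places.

a_1 = (2, -1, -3, -2); ‖a_1‖ = 4.2426, so e_1 = (0.4714, -0.2357, -0.7071, -0.4714).
e_1·a_2 = 0.4714·(-3) + (-0.2357)·(-2) + (-0.7071)·(-3) + (-0.4714)·2 = 0.2357.
u_2 = a_2 − 0.2357·e_1 = (-3.1111, -1.9444, -2.8333, 2.1111).
‖u_2‖ = 5.0936, so e_2 = (-0.6108, -0.3817, -0.5563, 0.4145).
e_1·a_3 = 0.4714·3 + (-0.2357)·(-3) + (-0.7071)·(-4) + (-0.4714)·3 = 3.5355; e_2·a_3 = (-0.6108)·3 + (-0.3817)·(-3) + (-0.5563)·(-4) + 0.4145·3 = 2.7813.
u_3 = a_3 − 3.5355·e_1 − 2.7813·e_2 = (3.0321, -1.1049, 0.0471, 3.5139).
‖u_3‖ = 4.7712, so e_3 = (0.6355, -0.2316, 0.0099, 0.7365).

Q = [[0.4714, -0.6108, 0.6355], [-0.2357, -0.3817, -0.2316], [-0.7071, -0.5563, 0.0099], [-0.4714, 0.4145, 0.7365]], R = [[4.2426, 0.2357, 3.5355], [0.0000, 5.0936, 2.7813], [0.0000, 0.0000, 4.7712]]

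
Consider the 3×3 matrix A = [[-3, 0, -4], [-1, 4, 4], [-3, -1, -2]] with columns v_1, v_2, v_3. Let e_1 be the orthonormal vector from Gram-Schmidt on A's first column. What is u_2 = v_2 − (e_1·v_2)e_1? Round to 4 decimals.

v_1 = (-3, -1, -3); ‖v_1‖ = 4.3589, so e_1 = (-0.6882, -0.2294, -0.6882).
e_1·v_2 = (-0.6882)·0 + (-0.2294)·4 + (-0.6882)·(-1) = -0.2294.
u_2 = v_2 + 0.2294·e_1 = (-0.1579, 3.9474, -1.1579).

u_2 = (-0.1579, 3.9474, -1.1579)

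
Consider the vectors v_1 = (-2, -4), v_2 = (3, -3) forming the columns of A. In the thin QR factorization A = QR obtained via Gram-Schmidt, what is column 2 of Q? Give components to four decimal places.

q_2 = (0.8944, -0.4472)

q_1 = v_1/‖v_1‖ = (-2, -4)/4.4721 = (-0.4472, -0.8944).
r_{12} = q_1·v_2 = 1.3416.
u_2 = v_2 − 1.3416·q_1 = (3.6000, -1.8000).
‖u_2‖ = 4.0249, so q_2 = (0.8944, -0.4472).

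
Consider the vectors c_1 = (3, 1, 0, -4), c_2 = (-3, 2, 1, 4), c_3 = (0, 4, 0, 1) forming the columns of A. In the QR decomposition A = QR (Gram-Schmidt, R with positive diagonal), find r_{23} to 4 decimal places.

r_{23} = 3.8622

e_1 = c_1/‖c_1‖ = (3, 1, 0, -4)/5.0990 = (0.5883, 0.1961, 0.0000, -0.7845).
r_{12} = e_1·c_2 = -4.5107.
u_2 = c_2 + 4.5107·e_1 = (-0.3462, 2.8846, 1.0000, 0.4615).
‖u_2‖ = 3.1071, so e_2 = (-0.1114, 0.9284, 0.3218, 0.1485).
r_{23} = e_2·c_3 = 3.8622.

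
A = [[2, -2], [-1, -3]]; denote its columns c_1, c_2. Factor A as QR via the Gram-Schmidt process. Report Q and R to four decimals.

c_1 = (2, -1); ‖c_1‖ = 2.2361, so e_1 = (0.8944, -0.4472).
e_1·c_2 = 0.8944·(-2) + (-0.4472)·(-3) = -0.4472.
u_2 = c_2 + 0.4472·e_1 = (-1.6000, -3.2000).
‖u_2‖ = 3.5777, so e_2 = (-0.4472, -0.8944).

Q = [[0.8944, -0.4472], [-0.4472, -0.8944]], R = [[2.2361, -0.4472], [0.0000, 3.5777]]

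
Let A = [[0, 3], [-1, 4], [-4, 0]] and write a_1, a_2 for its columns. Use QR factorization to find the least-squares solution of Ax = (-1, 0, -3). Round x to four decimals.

e_1 = a_1/‖a_1‖ = (0, -1, -4)/4.1231 = (0.0000, -0.2425, -0.9701).
r_{12} = e_1·a_2 = -0.9701.
u_2 = a_2 + 0.9701·e_1 = (3.0000, 3.7647, -0.9412).
‖u_2‖ = 4.9050, so e_2 = (0.6116, 0.7675, -0.1919).
Qᵀb = (2.9104, -0.0360).
Back-substitute: x_2 = -0.0360/4.9050 = -0.0073.
x_1 = (2.9104 + 0.9701·(-0.0073))/4.1231 = 0.7042.

x = (0.7042, -0.0073)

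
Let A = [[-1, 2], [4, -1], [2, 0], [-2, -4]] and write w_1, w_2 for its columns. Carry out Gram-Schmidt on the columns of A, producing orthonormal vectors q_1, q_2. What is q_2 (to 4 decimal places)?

q_2 = (0.4556, -0.2892, -0.0350, -0.8412)

w_1 = (-1, 4, 2, -2); ‖w_1‖ = 5.0000, so q_1 = (-0.2000, 0.8000, 0.4000, -0.4000).
q_1·w_2 = (-0.2000)·2 + 0.8000·(-1) + 0.4000·0 + (-0.4000)·(-4) = 0.4000.
u_2 = w_2 − 0.4000·q_1 = (2.0800, -1.3200, -0.1600, -3.8400).
‖u_2‖ = 4.5651, so q_2 = (0.4556, -0.2892, -0.0350, -0.8412).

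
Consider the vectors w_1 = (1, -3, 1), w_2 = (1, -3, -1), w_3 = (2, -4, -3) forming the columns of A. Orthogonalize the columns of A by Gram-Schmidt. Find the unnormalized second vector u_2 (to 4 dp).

u_2 = (0.1818, -0.5455, -1.8182)

q_1 = w_1/‖w_1‖ = (1, -3, 1)/3.3166 = (0.3015, -0.9045, 0.3015).
r_{12} = q_1·w_2 = 2.7136.
u_2 = w_2 − 2.7136·q_1 = (0.1818, -0.5455, -1.8182).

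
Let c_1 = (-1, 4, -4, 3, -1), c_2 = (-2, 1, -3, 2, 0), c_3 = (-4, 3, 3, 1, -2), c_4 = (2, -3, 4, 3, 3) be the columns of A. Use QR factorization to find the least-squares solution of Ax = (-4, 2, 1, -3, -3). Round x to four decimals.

x = (-0.6183, 0.1915, 0.6889, -0.7412)

c_1 = (-1, 4, -4, 3, -1); ‖c_1‖ = 6.5574, so e_1 = (-0.1525, 0.6100, -0.6100, 0.4575, -0.1525).
e_1·c_2 = (-0.1525)·(-2) + 0.6100·1 + (-0.6100)·(-3) + 0.4575·2 + (-0.1525)·0 = 3.6600.
u_2 = c_2 − 3.6600·e_1 = (-1.4419, -1.2326, -0.7674, 0.3256, 0.5581).
‖u_2‖ = 2.1458, so e_2 = (-0.6719, -0.5744, -0.3576, 0.1517, 0.2601).
e_1·c_3 = (-0.1525)·(-4) + 0.6100·3 + (-0.6100)·3 + 0.4575·1 + (-0.1525)·(-2) = 1.3725; e_2·c_3 = (-0.6719)·(-4) + (-0.5744)·3 + (-0.3576)·3 + 0.1517·1 + 0.2601·(-2) = -0.4769.
u_3 = c_3 − 1.3725·e_1 + 0.4769·e_2 = (-4.1111, 1.8889, 3.6667, 0.4444, -1.6667).
‖u_3‖ = 6.0736, so e_3 = (-0.6769, 0.3110, 0.6037, 0.0732, -0.2744).
e_1·c_4 = (-0.1525)·2 + 0.6100·(-3) + (-0.6100)·4 + 0.4575·3 + (-0.1525)·3 = -3.6600; e_2·c_4 = (-0.6719)·2 + (-0.5744)·(-3) + (-0.3576)·4 + 0.1517·3 + 0.2601·3 = 0.1842; e_3·c_4 = (-0.6769)·2 + 0.3110·(-3) + 0.6037·4 + 0.0732·3 + (-0.2744)·3 = -0.4756.
u_4 = c_4 + 3.6600·e_1 − 0.1842·e_2 + 0.4756·e_3 = (1.2437, -0.5137, 2.1205, 4.6813, 2.2634).
‖u_4‖ = 5.7745, so e_4 = (0.2154, -0.0890, 0.3672, 0.8107, 0.3920).
Qᵀb = (0.3050, -0.0542, 4.5369, -4.2802).
Back-substitute: x_4 = -4.2802/5.7745 = -0.7412.
x_3 = (4.5369 + 0.4756·(-0.7412))/6.0736 = 0.6889.
x_2 = (-0.0542 + 0.4769·0.6889 − 0.1842·(-0.7412))/2.1458 = 0.1915.
x_1 = (0.3050 − 3.6600·0.1915 − 1.3725·0.6889 + 3.6600·(-0.7412))/6.5574 = -0.6183.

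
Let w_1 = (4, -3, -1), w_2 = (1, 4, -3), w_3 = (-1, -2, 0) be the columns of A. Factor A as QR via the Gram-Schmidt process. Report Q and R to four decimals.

w_1 = (4, -3, -1); ‖w_1‖ = 5.0990, so e_1 = (0.7845, -0.5883, -0.1961).
e_1·w_2 = 0.7845·1 + (-0.5883)·4 + (-0.1961)·(-3) = -0.9806.
u_2 = w_2 + 0.9806·e_1 = (1.7692, 3.4231, -3.1923).
‖u_2‖ = 5.0038, so e_2 = (0.3536, 0.6841, -0.6380).
e_1·w_3 = 0.7845·(-1) + (-0.5883)·(-2) + (-0.1961)·0 = 0.3922; e_2·w_3 = 0.3536·(-1) + 0.6841·(-2) + (-0.6380)·0 = -1.7218.
u_3 = w_3 − 0.3922·e_1 + 1.7218·e_2 = (-0.6989, -0.5914, -1.0215).
‖u_3‖ = 1.3718, so e_3 = (-0.5095, -0.4311, -0.7447).

Q = [[0.7845, 0.3536, -0.5095], [-0.5883, 0.6841, -0.4311], [-0.1961, -0.6380, -0.7447]], R = [[5.0990, -0.9806, 0.3922], [0.0000, 5.0038, -1.7218], [0.0000, 0.0000, 1.3718]]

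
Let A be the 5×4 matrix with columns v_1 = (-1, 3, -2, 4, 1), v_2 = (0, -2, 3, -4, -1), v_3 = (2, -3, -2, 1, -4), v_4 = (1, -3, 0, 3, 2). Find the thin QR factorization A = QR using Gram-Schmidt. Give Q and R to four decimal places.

Q = [[-0.1796, -0.5521, -0.0860, -0.0798], [0.5388, 0.4760, -0.1155, -0.5722], [-0.3592, 0.6663, 0.0296, 0.4925], [0.7184, -0.1523, 0.3144, 0.5833], [0.1796, -0.0381, -0.9378, 0.2889]], R = [[5.5678, -5.2086, -1.2572, 0.7184], [0.0000, 1.6944, -3.8647, -2.5130], [0.0000, 0.0000, 4.1813, -0.6718], [0.0000, 0.0000, 0.0000, 3.9645]]

v_1 = (-1, 3, -2, 4, 1); ‖v_1‖ = 5.5678, so q_1 = (-0.1796, 0.5388, -0.3592, 0.7184, 0.1796).
q_1·v_2 = (-0.1796)·0 + 0.5388·(-2) + (-0.3592)·3 + 0.7184·(-4) + 0.1796·(-1) = -5.2086.
u_2 = v_2 + 5.2086·q_1 = (-0.9355, 0.8065, 1.1290, -0.2581, -0.0645).
‖u_2‖ = 1.6944, so q_2 = (-0.5521, 0.4760, 0.6663, -0.1523, -0.0381).
q_1·v_3 = (-0.1796)·2 + 0.5388·(-3) + (-0.3592)·(-2) + 0.7184·1 + 0.1796·(-4) = -1.2572; q_2·v_3 = (-0.5521)·2 + 0.4760·(-3) + 0.6663·(-2) + (-0.1523)·1 + (-0.0381)·(-4) = -3.8647.
u_3 = v_3 + 1.2572·q_1 + 3.8647·q_2 = (-0.3596, -0.4831, 0.1236, 1.3146, -3.9213).
‖u_3‖ = 4.1813, so q_3 = (-0.0860, -0.1155, 0.0296, 0.3144, -0.9378).
q_1·v_4 = (-0.1796)·1 + 0.5388·(-3) + (-0.3592)·0 + 0.7184·3 + 0.1796·2 = 0.7184; q_2·v_4 = (-0.5521)·1 + 0.4760·(-3) + 0.6663·0 + (-0.1523)·3 + (-0.0381)·2 = -2.5130; q_3·v_4 = (-0.0860)·1 + (-0.1155)·(-3) + 0.0296·0 + 0.3144·3 + (-0.9378)·2 = -0.6718.
u_4 = v_4 − 0.7184·q_1 + 2.5130·q_2 + 0.6718·q_3 = (-0.3162, -2.2686, 1.9524, 2.3123, 1.1452).
‖u_4‖ = 3.9645, so q_4 = (-0.0798, -0.5722, 0.4925, 0.5833, 0.2889).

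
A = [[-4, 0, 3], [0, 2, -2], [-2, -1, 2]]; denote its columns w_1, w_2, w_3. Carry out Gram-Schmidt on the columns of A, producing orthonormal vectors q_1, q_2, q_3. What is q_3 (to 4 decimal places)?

q_3 = (0.4082, -0.4082, -0.8165)

q_1 = w_1/‖w_1‖ = (-4, 0, -2)/4.4721 = (-0.8944, 0.0000, -0.4472).
r_{12} = q_1·w_2 = 0.4472.
u_2 = w_2 − 0.4472·q_1 = (0.4000, 2.0000, -0.8000).
‖u_2‖ = 2.1909, so q_2 = (0.1826, 0.9129, -0.3651).
r_{13} = q_1·w_3 = -3.5777; r_{23} = q_2·w_3 = -2.0083.
u_3 = w_3 + 3.5777·q_1 + 2.0083·q_2 = (0.1667, -0.1667, -0.3333).
‖u_3‖ = 0.4082, so q_3 = (0.4082, -0.4082, -0.8165).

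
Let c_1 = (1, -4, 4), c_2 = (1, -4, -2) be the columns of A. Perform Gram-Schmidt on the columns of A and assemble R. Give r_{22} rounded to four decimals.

r_{22} = 4.3064

c_1 = (1, -4, 4); ‖c_1‖ = 5.7446, so q_1 = (0.1741, -0.6963, 0.6963).
q_1·c_2 = 0.1741·1 + (-0.6963)·(-4) + 0.6963·(-2) = 1.5667.
u_2 = c_2 − 1.5667·q_1 = (0.7273, -2.9091, -3.0909).
r_{22} = ‖u_2‖ = 4.3064.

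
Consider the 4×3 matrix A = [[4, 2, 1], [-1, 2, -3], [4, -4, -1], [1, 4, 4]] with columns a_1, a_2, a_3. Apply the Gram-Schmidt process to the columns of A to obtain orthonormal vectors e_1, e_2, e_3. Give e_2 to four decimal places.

e_2 = (0.4336, 0.2922, -0.5279, 0.6693)

e_1 = a_1/‖a_1‖ = (4, -1, 4, 1)/5.8310 = (0.6860, -0.1715, 0.6860, 0.1715).
r_{12} = e_1·a_2 = -1.0290.
u_2 = a_2 + 1.0290·e_1 = (2.7059, 1.8235, -3.2941, 4.1765).
‖u_2‖ = 6.2403, so e_2 = (0.4336, 0.2922, -0.5279, 0.6693).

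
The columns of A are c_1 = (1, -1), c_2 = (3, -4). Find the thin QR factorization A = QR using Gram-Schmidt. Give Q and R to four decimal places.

Q = [[0.7071, -0.7071], [-0.7071, -0.7071]], R = [[1.4142, 4.9497], [0.0000, 0.7071]]

c_1 = (1, -1); ‖c_1‖ = 1.4142, so q_1 = (0.7071, -0.7071).
q_1·c_2 = 0.7071·3 + (-0.7071)·(-4) = 4.9497.
u_2 = c_2 − 4.9497·q_1 = (-0.5000, -0.5000).
‖u_2‖ = 0.7071, so q_2 = (-0.7071, -0.7071).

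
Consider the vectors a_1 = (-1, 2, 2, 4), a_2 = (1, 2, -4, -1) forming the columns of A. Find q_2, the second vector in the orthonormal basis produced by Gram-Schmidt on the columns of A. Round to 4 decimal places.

q_2 = (0.1478, 0.6280, -0.7573, 0.1016)

a_1 = (-1, 2, 2, 4); ‖a_1‖ = 5.0000, so q_1 = (-0.2000, 0.4000, 0.4000, 0.8000).
q_1·a_2 = (-0.2000)·1 + 0.4000·2 + 0.4000·(-4) + 0.8000·(-1) = -1.8000.
u_2 = a_2 + 1.8000·q_1 = (0.6400, 2.7200, -3.2800, 0.4400).
‖u_2‖ = 4.3313, so q_2 = (0.1478, 0.6280, -0.7573, 0.1016).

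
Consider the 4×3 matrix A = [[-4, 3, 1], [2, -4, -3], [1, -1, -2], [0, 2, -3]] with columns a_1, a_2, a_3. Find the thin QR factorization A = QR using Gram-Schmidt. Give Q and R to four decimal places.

a_1 = (-4, 2, 1, 0); ‖a_1‖ = 4.5826, so q_1 = (-0.8729, 0.4364, 0.2182, 0.0000).
q_1·a_2 = (-0.8729)·3 + 0.4364·(-4) + 0.2182·(-1) + 0.0000·2 = -4.5826.
u_2 = a_2 + 4.5826·q_1 = (-1.0000, -2.0000, 0.0000, 2.0000).
‖u_2‖ = 3.0000, so q_2 = (-0.3333, -0.6667, 0.0000, 0.6667).
q_1·a_3 = (-0.8729)·1 + 0.4364·(-3) + 0.2182·(-2) + 0.0000·(-3) = -2.6186; q_2·a_3 = (-0.3333)·1 + (-0.6667)·(-3) + 0.0000·(-2) + 0.6667·(-3) = -0.3333.
u_3 = a_3 + 2.6186·q_1 + 0.3333·q_2 = (-1.3968, -2.0794, -1.4286, -2.7778).
‖u_3‖ = 4.0040, so q_3 = (-0.3489, -0.5193, -0.3568, -0.6938).

Q = [[-0.8729, -0.3333, -0.3489], [0.4364, -0.6667, -0.5193], [0.2182, 0.0000, -0.3568], [0.0000, 0.6667, -0.6938]], R = [[4.5826, -4.5826, -2.6186], [0.0000, 3.0000, -0.3333], [0.0000, 0.0000, 4.0040]]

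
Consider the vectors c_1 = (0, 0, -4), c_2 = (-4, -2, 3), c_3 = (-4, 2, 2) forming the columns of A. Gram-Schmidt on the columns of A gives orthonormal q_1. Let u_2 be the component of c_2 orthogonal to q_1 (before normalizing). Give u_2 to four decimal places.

q_1 = c_1/‖c_1‖ = (0, 0, -4)/4.0000 = (0.0000, 0.0000, -1.0000).
r_{12} = q_1·c_2 = -3.0000.
u_2 = c_2 + 3.0000·q_1 = (-4.0000, -2.0000, 0.0000).

u_2 = (-4.0000, -2.0000, 0.0000)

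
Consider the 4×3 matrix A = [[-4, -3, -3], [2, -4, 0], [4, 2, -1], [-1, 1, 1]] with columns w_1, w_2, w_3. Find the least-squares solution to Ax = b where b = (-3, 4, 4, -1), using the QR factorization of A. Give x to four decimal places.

w_1 = (-4, 2, 4, -1); ‖w_1‖ = 6.0828, so e_1 = (-0.6576, 0.3288, 0.6576, -0.1644).
e_1·w_2 = (-0.6576)·(-3) + 0.3288·(-4) + 0.6576·2 + (-0.1644)·1 = 1.8084.
u_2 = w_2 − 1.8084·e_1 = (-1.8108, -4.5946, 0.8108, 1.2973).
‖u_2‖ = 5.1701, so e_2 = (-0.3502, -0.8887, 0.1568, 0.2509).
e_1·w_3 = (-0.6576)·(-3) + 0.3288·0 + 0.6576·(-1) + (-0.1644)·1 = 1.1508; e_2·w_3 = (-0.3502)·(-3) + (-0.8887)·0 + 0.1568·(-1) + 0.2509·1 = 1.1448.
u_3 = w_3 − 1.1508·e_1 − 1.1448·e_2 = (-1.8423, 0.6390, -1.9363, 0.9019).
‖u_3‖ = 2.8922, so e_3 = (-0.6370, 0.2209, -0.6695, 0.3118).
Qᵀb = (6.0828, -2.1276, -0.1951).
Back-substitute: x_3 = -0.1951/2.8922 = -0.0674.
x_2 = (-2.1276 − 1.1448·(-0.0674))/5.1701 = -0.3966.
x_1 = (6.0828 − 1.8084·(-0.3966) − 1.1508·(-0.0674))/6.0828 = 1.1307.

x = (1.1307, -0.3966, -0.0674)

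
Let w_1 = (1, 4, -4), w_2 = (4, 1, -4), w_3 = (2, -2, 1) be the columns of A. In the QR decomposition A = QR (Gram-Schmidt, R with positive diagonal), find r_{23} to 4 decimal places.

e_1 = w_1/‖w_1‖ = (1, 4, -4)/5.7446 = (0.1741, 0.6963, -0.6963).
r_{12} = e_1·w_2 = 4.1779.
u_2 = w_2 − 4.1779·e_1 = (3.2727, -1.9091, -1.0909).
‖u_2‖ = 3.9428, so e_2 = (0.8301, -0.4842, -0.2767).
r_{23} = e_2·w_3 = 2.3518.

r_{23} = 2.3518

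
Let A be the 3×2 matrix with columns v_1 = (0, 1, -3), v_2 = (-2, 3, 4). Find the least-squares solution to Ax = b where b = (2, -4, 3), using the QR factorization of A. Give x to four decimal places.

x = (-1.9761, -0.7512)

v_1 = (0, 1, -3); ‖v_1‖ = 3.1623, so e_1 = (0.0000, 0.3162, -0.9487).
e_1·v_2 = 0.0000·(-2) + 0.3162·3 + (-0.9487)·4 = -2.8460.
u_2 = v_2 + 2.8460·e_1 = (-2.0000, 3.9000, 1.3000).
‖u_2‖ = 4.5717, so e_2 = (-0.4375, 0.8531, 0.2844).
Qᵀb = (-4.1110, -3.4342).
Back-substitute: x_2 = -3.4342/4.5717 = -0.7512.
x_1 = (-4.1110 + 2.8460·(-0.7512))/3.1623 = -1.9761.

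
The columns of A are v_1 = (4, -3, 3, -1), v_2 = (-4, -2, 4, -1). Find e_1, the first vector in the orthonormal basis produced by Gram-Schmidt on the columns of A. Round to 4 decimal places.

e_1 = (0.6761, -0.5071, 0.5071, -0.1690)

v_1 = (4, -3, 3, -1); ‖v_1‖ = 5.9161, so e_1 = (0.6761, -0.5071, 0.5071, -0.1690).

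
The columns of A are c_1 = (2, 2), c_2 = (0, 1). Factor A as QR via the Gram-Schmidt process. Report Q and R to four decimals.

Q = [[0.7071, -0.7071], [0.7071, 0.7071]], R = [[2.8284, 0.7071], [0.0000, 0.7071]]

e_1 = c_1/‖c_1‖ = (2, 2)/2.8284 = (0.7071, 0.7071).
r_{12} = e_1·c_2 = 0.7071.
u_2 = c_2 − 0.7071·e_1 = (-0.5000, 0.5000).
‖u_2‖ = 0.7071, so e_2 = (-0.7071, 0.7071).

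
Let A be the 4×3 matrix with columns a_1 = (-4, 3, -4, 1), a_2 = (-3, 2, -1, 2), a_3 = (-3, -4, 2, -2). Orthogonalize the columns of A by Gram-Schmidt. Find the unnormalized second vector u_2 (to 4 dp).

u_2 = (-0.7143, 0.2857, 1.2857, 1.4286)

e_1 = a_1/‖a_1‖ = (-4, 3, -4, 1)/6.4807 = (-0.6172, 0.4629, -0.6172, 0.1543).
r_{12} = e_1·a_2 = 3.7033.
u_2 = a_2 − 3.7033·e_1 = (-0.7143, 0.2857, 1.2857, 1.4286).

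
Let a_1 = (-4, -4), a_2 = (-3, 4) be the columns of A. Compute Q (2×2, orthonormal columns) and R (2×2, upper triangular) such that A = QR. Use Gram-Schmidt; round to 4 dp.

Q = [[-0.7071, -0.7071], [-0.7071, 0.7071]], R = [[5.6569, -0.7071], [0.0000, 4.9497]]

a_1 = (-4, -4); ‖a_1‖ = 5.6569, so q_1 = (-0.7071, -0.7071).
q_1·a_2 = (-0.7071)·(-3) + (-0.7071)·4 = -0.7071.
u_2 = a_2 + 0.7071·q_1 = (-3.5000, 3.5000).
‖u_2‖ = 4.9497, so q_2 = (-0.7071, 0.7071).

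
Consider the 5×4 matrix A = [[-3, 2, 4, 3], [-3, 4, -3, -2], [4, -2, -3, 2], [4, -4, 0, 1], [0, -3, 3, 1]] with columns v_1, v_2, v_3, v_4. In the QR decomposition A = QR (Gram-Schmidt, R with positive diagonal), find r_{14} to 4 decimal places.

r_{14} = 1.2728

v_1 = (-3, -3, 4, 4, 0); ‖v_1‖ = 7.0711, so q_1 = (-0.4243, -0.4243, 0.5657, 0.5657, 0.0000).
r_{14} = q_1·v_4 = 1.2728.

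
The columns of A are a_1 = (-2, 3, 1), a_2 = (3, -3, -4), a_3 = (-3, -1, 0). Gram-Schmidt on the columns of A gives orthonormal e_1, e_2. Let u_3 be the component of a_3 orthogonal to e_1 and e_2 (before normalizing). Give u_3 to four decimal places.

u_3 = (-2.5043, -1.3913, -0.8348)

e_1 = a_1/‖a_1‖ = (-2, 3, 1)/3.7417 = (-0.5345, 0.8018, 0.2673).
r_{12} = e_1·a_2 = -5.0780.
u_2 = a_2 + 5.0780·e_1 = (0.2857, 1.0714, -2.6429).
‖u_2‖ = 2.8661, so e_2 = (0.0997, 0.3738, -0.9221).
r_{13} = e_1·a_3 = 0.8018; r_{23} = e_2·a_3 = -0.6729.
u_3 = a_3 − 0.8018·e_1 + 0.6729·e_2 = (-2.5043, -1.3913, -0.8348).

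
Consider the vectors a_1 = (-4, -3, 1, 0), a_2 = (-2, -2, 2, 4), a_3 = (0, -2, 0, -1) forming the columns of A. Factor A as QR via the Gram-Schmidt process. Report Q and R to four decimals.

e_1 = a_1/‖a_1‖ = (-4, -3, 1, 0)/5.0990 = (-0.7845, -0.5883, 0.1961, 0.0000).
r_{12} = e_1·a_2 = 3.1379.
u_2 = a_2 − 3.1379·e_1 = (0.4615, -0.1538, 1.3846, 4.0000).
‖u_2‖ = 4.2607, so e_2 = (0.1083, -0.0361, 0.3250, 0.9388).
r_{13} = e_1·a_3 = 1.1767; r_{23} = e_2·a_3 = -0.8666.
u_3 = a_3 − 1.1767·e_1 + 0.8666·e_2 = (1.0169, -1.3390, 0.0508, -0.1864).
‖u_3‖ = 1.6925, so e_3 = (0.6009, -0.7911, 0.0300, -0.1102).

Q = [[-0.7845, 0.1083, 0.6009], [-0.5883, -0.0361, -0.7911], [0.1961, 0.3250, 0.0300], [0.0000, 0.9388, -0.1102]], R = [[5.0990, 3.1379, 1.1767], [0.0000, 4.2607, -0.8666], [0.0000, 0.0000, 1.6925]]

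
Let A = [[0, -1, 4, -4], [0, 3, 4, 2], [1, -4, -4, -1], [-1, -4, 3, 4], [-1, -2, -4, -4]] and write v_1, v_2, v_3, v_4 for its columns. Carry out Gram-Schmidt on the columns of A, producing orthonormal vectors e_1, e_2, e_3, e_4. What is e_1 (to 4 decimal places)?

e_1 = (0.0000, 0.0000, 0.5774, -0.5774, -0.5774)

v_1 = (0, 0, 1, -1, -1); ‖v_1‖ = 1.7321, so e_1 = (0.0000, 0.0000, 0.5774, -0.5774, -0.5774).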